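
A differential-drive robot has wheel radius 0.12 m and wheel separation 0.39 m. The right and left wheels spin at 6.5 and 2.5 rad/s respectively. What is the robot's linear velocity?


vR = r*wR = 0.12*6.5 = 0.78 m/s
vL = r*wL = 0.12*2.5 = 0.3 m/s
v = (vR+vL)/2 = 0.54 m/s
omega = (vR-vL)/L = 1.2308 rad/s
linear velocity = 0.54 m/s


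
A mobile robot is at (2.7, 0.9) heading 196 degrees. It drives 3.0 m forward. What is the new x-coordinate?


x_new = x0 + d*cos(theta)
= 2.7 + 3.0*cos(196)
= 2.7 + -2.8838
= -0.1838


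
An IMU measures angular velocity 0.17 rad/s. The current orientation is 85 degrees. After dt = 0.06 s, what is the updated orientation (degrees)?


delta_theta = w * dt = 0.17 * 0.06 = 0.0102 rad
= 0.5844 deg
theta_new = 85 + 0.5844 = 85.5844 deg


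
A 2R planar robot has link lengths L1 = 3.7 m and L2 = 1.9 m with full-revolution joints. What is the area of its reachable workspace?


r_max = L1 + L2 = 5.6 m
r_min = |L1 - L2| = 1.8 m
Area = pi*(r_max^2 - r_min^2)
= pi*(31.36 - 3.24)
= pi * 28.12
= 88.3416 m^2


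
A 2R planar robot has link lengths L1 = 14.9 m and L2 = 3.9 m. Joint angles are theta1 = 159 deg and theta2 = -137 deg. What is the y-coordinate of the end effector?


Convert angles to radians: theta1 = 2.7751, theta2 = -2.3911
y = L1*sin(theta1) + L2*sin(theta1+theta2)
y = 5.3397 + 1.461
y = 6.8006


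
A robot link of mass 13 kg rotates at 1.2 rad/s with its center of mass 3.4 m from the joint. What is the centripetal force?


F = m * omega^2 * r
= 13 * 1.2^2 * 3.4
= 13 * 1.44 * 3.4
= 63.648 N


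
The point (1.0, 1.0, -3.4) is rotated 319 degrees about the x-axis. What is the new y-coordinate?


Rotation about x-axis: y' = y*cos(theta) - z*sin(theta)
= 1.0 * 0.7547 - -3.4 * -0.6561
= -1.4759


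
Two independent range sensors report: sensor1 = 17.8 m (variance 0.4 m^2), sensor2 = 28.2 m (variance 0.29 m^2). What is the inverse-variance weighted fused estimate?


w1 = (1/var1) / (1/var1 + 1/var2)
   = 2.5 / (2.5 + 3.4483) = 0.4203
w2 = 1 - w1 = 0.5797
fused = w1*s1 + w2*s2 = 7.4812 + 16.3478
= 23.829 m


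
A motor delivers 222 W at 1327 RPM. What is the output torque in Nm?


omega = 1327 * 2*pi/60 = 138.9631 rad/s
tau = P / omega = 222 / 138.9631
= 1.5975 Nm


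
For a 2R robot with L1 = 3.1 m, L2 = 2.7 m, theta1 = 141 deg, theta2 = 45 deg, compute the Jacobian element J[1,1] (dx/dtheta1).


J[1,1] = -L1*sin(t1) - L2*sin(t1+t2)
= -3.1*sin(141) - 2.7*sin(186)
= -1.6687


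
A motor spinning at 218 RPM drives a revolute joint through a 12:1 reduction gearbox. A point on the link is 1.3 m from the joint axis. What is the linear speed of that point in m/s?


omega_motor = 218 * 2*pi/60 = 22.8289 rad/s
omega_joint = omega_motor / 12 = 1.9024 rad/s
v = omega_joint * r = 1.9024 * 1.3
= 2.4731 m/s


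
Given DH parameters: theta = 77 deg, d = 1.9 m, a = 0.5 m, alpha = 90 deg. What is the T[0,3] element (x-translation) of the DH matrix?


T[0,3] = a * cos(theta)
= 0.5 * cos(77 deg)
= 0.5 * 0.225
= 0.1125


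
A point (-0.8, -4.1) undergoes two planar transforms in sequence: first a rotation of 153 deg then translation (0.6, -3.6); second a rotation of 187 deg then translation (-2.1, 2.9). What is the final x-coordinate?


After transform 1:
x1 = cos(153)*-0.8 - sin(153)*-4.1 + 0.6 = 3.1742
y1 = sin(153)*-0.8 + cos(153)*-4.1 + -3.6 = -0.3101
After transform 2:
x2 = cos(187)*3.1742 - sin(187)*-0.3101 + -2.1
= -5.2883


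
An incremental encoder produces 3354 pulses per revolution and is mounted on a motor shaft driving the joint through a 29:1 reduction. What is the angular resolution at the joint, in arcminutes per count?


counts per rev = 3354
effective counts at joint = 3354 * 29 = 97266
resolution = 360*60 / 97266
= 0.2221 arcmin/count


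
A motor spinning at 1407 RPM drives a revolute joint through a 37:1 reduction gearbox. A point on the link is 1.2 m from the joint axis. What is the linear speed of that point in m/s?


omega_motor = 1407 * 2*pi/60 = 147.3407 rad/s
omega_joint = omega_motor / 37 = 3.9822 rad/s
v = omega_joint * r = 3.9822 * 1.2
= 4.7786 m/s


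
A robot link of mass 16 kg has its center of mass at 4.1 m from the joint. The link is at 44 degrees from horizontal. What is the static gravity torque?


tau = m*g*L*cos(angle)
= 16 * 9.81 * 4.1 * cos(44 deg)
= 16 * 9.81 * 4.1 * 0.7193
= 462.9211 Nm


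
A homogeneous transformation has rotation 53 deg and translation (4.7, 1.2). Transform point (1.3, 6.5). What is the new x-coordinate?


x' = cos(theta)*px - sin(theta)*py + tx
= 0.6018*1.3 - 0.7986*6.5 + 4.7
= 0.2912


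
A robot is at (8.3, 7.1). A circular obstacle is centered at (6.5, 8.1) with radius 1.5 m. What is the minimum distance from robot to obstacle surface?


center_dist = sqrt((8.3-6.5)^2 + (7.1-8.1)^2)
= sqrt(3.24 + 1.0)
= 2.0591
min_dist = center_dist - radius = 2.0591 - 1.5 = 0.5591 m


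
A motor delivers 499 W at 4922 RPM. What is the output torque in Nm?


omega = 4922 * 2*pi/60 = 515.4306 rad/s
tau = P / omega = 499 / 515.4306
= 0.9681 Nm


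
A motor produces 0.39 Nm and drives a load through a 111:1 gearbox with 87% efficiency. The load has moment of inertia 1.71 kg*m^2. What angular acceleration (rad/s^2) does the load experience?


tau_out = tau_motor * N * eta
= 0.39 * 111 * 0.87 = 37.6623 Nm
alpha = tau_out / I = 37.6623 / 1.71
= 22.0247 rad/s^2


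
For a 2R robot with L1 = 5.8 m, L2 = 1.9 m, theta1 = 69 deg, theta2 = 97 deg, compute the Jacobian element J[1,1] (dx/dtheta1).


J[1,1] = -L1*sin(t1) - L2*sin(t1+t2)
= -5.8*sin(69) - 1.9*sin(166)
= -5.8744


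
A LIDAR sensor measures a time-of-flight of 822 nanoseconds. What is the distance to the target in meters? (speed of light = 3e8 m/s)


tof = 822 ns = 8.22e-07 s
dist = c * tof / 2
= 3e8 * 8.22e-07 / 2
= 123.3 m


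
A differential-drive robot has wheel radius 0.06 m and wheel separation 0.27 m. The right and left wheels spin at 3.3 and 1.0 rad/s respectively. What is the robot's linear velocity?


vR = r*wR = 0.06*3.3 = 0.198 m/s
vL = r*wL = 0.06*1.0 = 0.06 m/s
v = (vR+vL)/2 = 0.129 m/s
omega = (vR-vL)/L = 0.5111 rad/s
linear velocity = 0.129 m/s


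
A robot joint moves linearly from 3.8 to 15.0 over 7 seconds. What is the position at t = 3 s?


s = t/T = 3/7 = 0.4286
p(t) = p0 + (pf-p0)*s
= 3.8 + (15.0 - 3.8) * 0.4286
= 8.6


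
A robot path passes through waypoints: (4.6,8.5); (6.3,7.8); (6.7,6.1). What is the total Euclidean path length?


Segment lengths:
  seg1 = sqrt((1.7)^2 + (-0.7)^2) = 1.8385
  seg2 = sqrt((0.4)^2 + (-1.7)^2) = 1.7464
Total = 3.5849


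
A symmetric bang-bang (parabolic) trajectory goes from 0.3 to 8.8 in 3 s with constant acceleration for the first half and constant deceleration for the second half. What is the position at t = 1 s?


Symmetric rest-to-rest: each phase covers (pf-p0)/2 in time T/2. 0.5*a*(T/2)^2 = (pf-p0)/2 => a = 4*(pf-p0)/T^2
a = 4*(8.8-0.3)/3^2 = 3.7778
t = 1 is in the acceleration phase (t <= T/2).
p = p0 + 0.5*a*t^2 = 0.3 + 0.5*3.7778*1^2
= 2.1889


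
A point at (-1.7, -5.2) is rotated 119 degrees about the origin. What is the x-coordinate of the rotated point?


x' = x*cos(theta) - y*sin(theta)
cos(119 deg) = -0.4848, sin(119 deg) = 0.8746
x' = -1.7 * -0.4848 - -5.2 * 0.8746
= 0.8242 - -4.548
= 5.3722


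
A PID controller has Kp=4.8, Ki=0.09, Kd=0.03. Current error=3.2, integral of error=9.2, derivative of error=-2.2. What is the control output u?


u = Kp*e + Ki*int(e) + Kd*de/dt
= 4.8*3.2 + 0.09*9.2 + 0.03*(-2.2)
= 15.36 + 0.828 + -0.066
= 16.122


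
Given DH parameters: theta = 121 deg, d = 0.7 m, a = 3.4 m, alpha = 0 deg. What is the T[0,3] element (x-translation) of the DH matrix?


T[0,3] = a * cos(theta)
= 3.4 * cos(121 deg)
= 3.4 * -0.515
= -1.7511


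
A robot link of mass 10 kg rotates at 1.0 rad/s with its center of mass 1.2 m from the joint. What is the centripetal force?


F = m * omega^2 * r
= 10 * 1.0^2 * 1.2
= 10 * 1.0 * 1.2
= 12.0 N


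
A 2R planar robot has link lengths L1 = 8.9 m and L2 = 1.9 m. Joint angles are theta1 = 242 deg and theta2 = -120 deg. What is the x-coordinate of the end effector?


Convert angles to radians: theta1 = 4.2237, theta2 = -2.0944
x = L1*cos(theta1) + L2*cos(theta1+theta2)
x = -4.1783 + -1.0068
x = -5.1851


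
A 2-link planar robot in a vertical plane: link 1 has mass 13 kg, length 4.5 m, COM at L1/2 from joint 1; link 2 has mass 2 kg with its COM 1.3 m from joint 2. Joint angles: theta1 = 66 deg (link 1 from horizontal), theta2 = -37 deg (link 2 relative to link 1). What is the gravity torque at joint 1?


Horizontal distance from joint 1 to link-1 COM:
  x_c1 = (L1/2)*cos(t1) = 2.25 * 0.4067 = 0.9152 m
Horizontal distance from joint 1 to link-2 COM:
  x_c2 = L1*cos(t1) + Lc2*cos(t1+t2)
       = 4.5*0.4067 + 1.3*0.8746 = 2.9673 m
tau1 = m1*g*x_c1 + m2*g*x_c2
     = 13*9.81*0.9152 + 2*9.81*2.9673
     = 116.71 + 58.2188
     = 174.9289 Nm


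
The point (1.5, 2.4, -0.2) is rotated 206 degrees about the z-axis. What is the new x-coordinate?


Rotation about z-axis: x' = x*cos(theta) - y*sin(theta)
= 1.5 * -0.8988 - 2.4 * -0.4384
= -0.2961


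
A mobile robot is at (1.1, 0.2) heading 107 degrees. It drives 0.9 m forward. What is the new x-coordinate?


x_new = x0 + d*cos(theta)
= 1.1 + 0.9*cos(107)
= 1.1 + -0.2631
= 0.8369


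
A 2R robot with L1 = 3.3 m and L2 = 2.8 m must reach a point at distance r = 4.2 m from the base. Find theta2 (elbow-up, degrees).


cos(theta2) = (r^2 - L1^2 - L2^2) / (2*L1*L2)
cos(theta2) = (17.64 - 10.89 - 7.84) / 18.48
cos(theta2) = -0.058983
theta2 = 93.3814 degrees


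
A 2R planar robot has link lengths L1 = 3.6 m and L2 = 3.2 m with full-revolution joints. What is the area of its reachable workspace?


r_max = L1 + L2 = 6.8 m
r_min = |L1 - L2| = 0.4 m
Area = pi*(r_max^2 - r_min^2)
= pi*(46.24 - 0.16)
= pi * 46.08
= 144.7646 m^2


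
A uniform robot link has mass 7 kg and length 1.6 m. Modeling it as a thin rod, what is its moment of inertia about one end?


I = (1/3) * m * L^2
= (1/3) * 7 * 1.6^2
= 0.333333 * 7 * 2.56
= 5.9733 kg*m^2


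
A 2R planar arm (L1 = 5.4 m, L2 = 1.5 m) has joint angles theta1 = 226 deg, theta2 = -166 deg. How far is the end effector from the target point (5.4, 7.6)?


End effector via forward kinematics:
x = L1*cos(t1) + L2*cos(t1+t2) = -3.0012
y = L1*sin(t1) + L2*sin(t1+t2) = -2.5854
Distance to target:
d = sqrt((5.4 - -3.0012)^2 + (7.6 - -2.5854)^2)
= sqrt(70.5794 + 103.7423)
= 13.2031 m


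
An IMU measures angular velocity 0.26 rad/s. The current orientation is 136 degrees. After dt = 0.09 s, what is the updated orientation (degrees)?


delta_theta = w * dt = 0.26 * 0.09 = 0.0234 rad
= 1.3407 deg
theta_new = 136 + 1.3407 = 137.3407 deg


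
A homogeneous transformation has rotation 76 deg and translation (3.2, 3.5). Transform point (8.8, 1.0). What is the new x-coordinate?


x' = cos(theta)*px - sin(theta)*py + tx
= 0.2419*8.8 - 0.9703*1.0 + 3.2
= 4.3586


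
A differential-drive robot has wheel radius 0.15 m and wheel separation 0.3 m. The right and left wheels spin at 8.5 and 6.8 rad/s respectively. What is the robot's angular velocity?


vR = r*wR = 0.15*8.5 = 1.275 m/s
vL = r*wL = 0.15*6.8 = 1.02 m/s
v = (vR+vL)/2 = 1.1475 m/s
omega = (vR-vL)/L = 0.85 rad/s
angular velocity = 0.85 rad/s


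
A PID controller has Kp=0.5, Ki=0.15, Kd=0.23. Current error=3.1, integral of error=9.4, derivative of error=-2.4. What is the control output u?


u = Kp*e + Ki*int(e) + Kd*de/dt
= 0.5*3.1 + 0.15*9.4 + 0.23*(-2.4)
= 1.55 + 1.41 + -0.552
= 2.408


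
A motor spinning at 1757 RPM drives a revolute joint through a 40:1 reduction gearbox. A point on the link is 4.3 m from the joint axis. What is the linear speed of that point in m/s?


omega_motor = 1757 * 2*pi/60 = 183.9926 rad/s
omega_joint = omega_motor / 40 = 4.5998 rad/s
v = omega_joint * r = 4.5998 * 4.3
= 19.7792 m/s


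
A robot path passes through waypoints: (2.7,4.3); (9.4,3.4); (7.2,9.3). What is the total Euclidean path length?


Segment lengths:
  seg1 = sqrt((6.7)^2 + (-0.9)^2) = 6.7602
  seg2 = sqrt((-2.2)^2 + (5.9)^2) = 6.2968
Total = 13.057


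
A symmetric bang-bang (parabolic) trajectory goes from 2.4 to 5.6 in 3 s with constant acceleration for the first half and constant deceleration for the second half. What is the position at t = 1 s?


Symmetric rest-to-rest: each phase covers (pf-p0)/2 in time T/2. 0.5*a*(T/2)^2 = (pf-p0)/2 => a = 4*(pf-p0)/T^2
a = 4*(5.6-2.4)/3^2 = 1.4222
t = 1 is in the acceleration phase (t <= T/2).
p = p0 + 0.5*a*t^2 = 2.4 + 0.5*1.4222*1^2
= 3.1111


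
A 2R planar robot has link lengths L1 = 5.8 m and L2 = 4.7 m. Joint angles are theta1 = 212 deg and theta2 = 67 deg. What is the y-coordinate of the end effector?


Convert angles to radians: theta1 = 3.7001, theta2 = 1.1694
y = L1*sin(theta1) + L2*sin(theta1+theta2)
y = -3.0735 + -4.6421
y = -7.7157


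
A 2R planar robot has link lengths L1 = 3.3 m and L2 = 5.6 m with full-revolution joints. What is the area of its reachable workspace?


r_max = L1 + L2 = 8.9 m
r_min = |L1 - L2| = 2.3 m
Area = pi*(r_max^2 - r_min^2)
= pi*(79.21 - 5.29)
= pi * 73.92
= 232.2265 m^2


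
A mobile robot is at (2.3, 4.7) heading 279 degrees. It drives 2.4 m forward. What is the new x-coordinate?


x_new = x0 + d*cos(theta)
= 2.3 + 2.4*cos(279)
= 2.3 + 0.3754
= 2.6754


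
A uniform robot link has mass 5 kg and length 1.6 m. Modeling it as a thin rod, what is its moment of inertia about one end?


I = (1/3) * m * L^2
= (1/3) * 5 * 1.6^2
= 0.333333 * 5 * 2.56
= 4.2667 kg*m^2


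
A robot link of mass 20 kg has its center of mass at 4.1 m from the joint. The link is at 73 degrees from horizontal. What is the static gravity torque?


tau = m*g*L*cos(angle)
= 20 * 9.81 * 4.1 * cos(73 deg)
= 20 * 9.81 * 4.1 * 0.2924
= 235.1896 Nm


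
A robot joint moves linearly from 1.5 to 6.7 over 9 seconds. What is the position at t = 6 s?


s = t/T = 6/9 = 0.6667
p(t) = p0 + (pf-p0)*s
= 1.5 + (6.7 - 1.5) * 0.6667
= 4.9667


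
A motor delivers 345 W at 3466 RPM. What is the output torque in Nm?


omega = 3466 * 2*pi/60 = 362.9587 rad/s
tau = P / omega = 345 / 362.9587
= 0.9505 Nm


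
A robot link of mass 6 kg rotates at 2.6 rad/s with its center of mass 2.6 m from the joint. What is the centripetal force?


F = m * omega^2 * r
= 6 * 2.6^2 * 2.6
= 6 * 6.76 * 2.6
= 105.456 N


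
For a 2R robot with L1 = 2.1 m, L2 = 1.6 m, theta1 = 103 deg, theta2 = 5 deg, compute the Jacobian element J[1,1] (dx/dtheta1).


J[1,1] = -L1*sin(t1) - L2*sin(t1+t2)
= -2.1*sin(103) - 1.6*sin(108)
= -3.5679


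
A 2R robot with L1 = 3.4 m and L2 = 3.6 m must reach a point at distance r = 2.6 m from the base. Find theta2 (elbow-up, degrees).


cos(theta2) = (r^2 - L1^2 - L2^2) / (2*L1*L2)
cos(theta2) = (6.76 - 11.56 - 12.96) / 24.48
cos(theta2) = -0.72549
theta2 = 136.5096 degrees


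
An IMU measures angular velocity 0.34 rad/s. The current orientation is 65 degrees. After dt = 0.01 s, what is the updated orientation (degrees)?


delta_theta = w * dt = 0.34 * 0.01 = 0.0034 rad
= 0.1948 deg
theta_new = 65 + 0.1948 = 65.1948 deg


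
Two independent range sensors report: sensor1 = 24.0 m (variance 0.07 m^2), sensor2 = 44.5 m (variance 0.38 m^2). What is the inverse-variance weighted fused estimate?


w1 = (1/var1) / (1/var1 + 1/var2)
   = 14.2857 / (14.2857 + 2.6316) = 0.8444
w2 = 1 - w1 = 0.1556
fused = w1*s1 + w2*s2 = 20.2667 + 6.9222
= 27.1889 m


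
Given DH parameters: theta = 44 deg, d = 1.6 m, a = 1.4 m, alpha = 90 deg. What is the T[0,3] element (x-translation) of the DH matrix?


T[0,3] = a * cos(theta)
= 1.4 * cos(44 deg)
= 1.4 * 0.7193
= 1.0071


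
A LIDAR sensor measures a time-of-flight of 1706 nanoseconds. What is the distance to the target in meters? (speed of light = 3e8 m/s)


tof = 1706 ns = 1.706e-06 s
dist = c * tof / 2
= 3e8 * 1.706e-06 / 2
= 255.9 m


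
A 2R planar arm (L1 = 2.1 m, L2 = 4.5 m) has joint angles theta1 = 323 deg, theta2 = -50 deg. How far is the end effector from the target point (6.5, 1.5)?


End effector via forward kinematics:
x = L1*cos(t1) + L2*cos(t1+t2) = 1.9126
y = L1*sin(t1) + L2*sin(t1+t2) = -5.7576
Distance to target:
d = sqrt((6.5 - 1.9126)^2 + (1.5 - -5.7576)^2)
= sqrt(21.0438 + 52.6734)
= 8.5859 m


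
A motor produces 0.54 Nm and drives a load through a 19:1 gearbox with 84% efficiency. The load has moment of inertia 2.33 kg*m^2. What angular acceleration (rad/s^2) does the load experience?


tau_out = tau_motor * N * eta
= 0.54 * 19 * 0.84 = 8.6184 Nm
alpha = tau_out / I = 8.6184 / 2.33
= 3.6989 rad/s^2


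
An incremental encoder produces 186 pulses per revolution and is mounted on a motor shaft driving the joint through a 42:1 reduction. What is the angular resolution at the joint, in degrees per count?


counts per rev = 186
effective counts at joint = 186 * 42 = 7812
resolution = 360 / 7812
= 0.0461 deg/count


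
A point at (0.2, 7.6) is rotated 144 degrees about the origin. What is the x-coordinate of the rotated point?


x' = x*cos(theta) - y*sin(theta)
cos(144 deg) = -0.809, sin(144 deg) = 0.5878
x' = 0.2 * -0.809 - 7.6 * 0.5878
= -0.1618 - 4.4672
= -4.629


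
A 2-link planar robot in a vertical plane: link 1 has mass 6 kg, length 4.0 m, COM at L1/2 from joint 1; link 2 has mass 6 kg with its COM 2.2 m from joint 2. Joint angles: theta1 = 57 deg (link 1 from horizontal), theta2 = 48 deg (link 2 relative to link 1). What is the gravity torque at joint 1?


Horizontal distance from joint 1 to link-1 COM:
  x_c1 = (L1/2)*cos(t1) = 2.0 * 0.5446 = 1.0893 m
Horizontal distance from joint 1 to link-2 COM:
  x_c2 = L1*cos(t1) + Lc2*cos(t1+t2)
       = 4.0*0.5446 + 2.2*-0.2588 = 1.6092 m
tau1 = m1*g*x_c1 + m2*g*x_c2
     = 6*9.81*1.0893 + 6*9.81*1.6092
     = 64.1149 + 94.7148
     = 158.8297 Nm


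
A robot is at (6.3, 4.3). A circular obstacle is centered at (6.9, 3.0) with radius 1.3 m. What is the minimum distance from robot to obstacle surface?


center_dist = sqrt((6.3-6.9)^2 + (4.3-3.0)^2)
= sqrt(0.36 + 1.69)
= 1.4318
min_dist = center_dist - radius = 1.4318 - 1.3 = 0.1318 m


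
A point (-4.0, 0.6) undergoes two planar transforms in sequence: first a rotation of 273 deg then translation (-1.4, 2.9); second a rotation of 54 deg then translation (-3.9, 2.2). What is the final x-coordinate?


After transform 1:
x1 = cos(273)*-4.0 - sin(273)*0.6 + -1.4 = -1.0102
y1 = sin(273)*-4.0 + cos(273)*0.6 + 2.9 = 6.9259
After transform 2:
x2 = cos(54)*-1.0102 - sin(54)*6.9259 + -3.9
= -10.0969


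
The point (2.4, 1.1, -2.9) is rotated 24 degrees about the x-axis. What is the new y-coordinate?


Rotation about x-axis: y' = y*cos(theta) - z*sin(theta)
= 1.1 * 0.9135 - -2.9 * 0.4067
= 2.1844


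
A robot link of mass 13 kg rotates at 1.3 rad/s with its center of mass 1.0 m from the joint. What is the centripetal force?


F = m * omega^2 * r
= 13 * 1.3^2 * 1.0
= 13 * 1.69 * 1.0
= 21.97 N


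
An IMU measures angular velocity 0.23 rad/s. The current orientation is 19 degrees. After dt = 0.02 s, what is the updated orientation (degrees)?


delta_theta = w * dt = 0.23 * 0.02 = 0.0046 rad
= 0.2636 deg
theta_new = 19 + 0.2636 = 19.2636 deg


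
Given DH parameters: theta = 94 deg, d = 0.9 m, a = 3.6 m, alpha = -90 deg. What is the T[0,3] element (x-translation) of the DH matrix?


T[0,3] = a * cos(theta)
= 3.6 * cos(94 deg)
= 3.6 * -0.0698
= -0.2511


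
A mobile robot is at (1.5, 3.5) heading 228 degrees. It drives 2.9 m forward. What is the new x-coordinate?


x_new = x0 + d*cos(theta)
= 1.5 + 2.9*cos(228)
= 1.5 + -1.9405
= -0.4405


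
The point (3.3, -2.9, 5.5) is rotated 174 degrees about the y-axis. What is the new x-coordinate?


Rotation about y-axis: x' = x*cos(theta) + z*sin(theta)
= 3.3 * -0.9945 + 5.5 * 0.1045
= -2.707


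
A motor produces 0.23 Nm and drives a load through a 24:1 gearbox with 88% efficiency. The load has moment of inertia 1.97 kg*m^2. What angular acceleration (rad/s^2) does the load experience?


tau_out = tau_motor * N * eta
= 0.23 * 24 * 0.88 = 4.8576 Nm
alpha = tau_out / I = 4.8576 / 1.97
= 2.4658 rad/s^2


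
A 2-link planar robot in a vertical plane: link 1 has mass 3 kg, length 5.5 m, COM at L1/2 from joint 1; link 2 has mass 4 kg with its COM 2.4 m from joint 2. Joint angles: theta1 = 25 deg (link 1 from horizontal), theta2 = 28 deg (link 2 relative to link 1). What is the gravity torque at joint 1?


Horizontal distance from joint 1 to link-1 COM:
  x_c1 = (L1/2)*cos(t1) = 2.75 * 0.9063 = 2.4923 m
Horizontal distance from joint 1 to link-2 COM:
  x_c2 = L1*cos(t1) + Lc2*cos(t1+t2)
       = 5.5*0.9063 + 2.4*0.6018 = 6.429 m
tau1 = m1*g*x_c1 + m2*g*x_c2
     = 3*9.81*2.4923 + 4*9.81*6.429
     = 73.3498 + 252.2759
     = 325.6256 Nm


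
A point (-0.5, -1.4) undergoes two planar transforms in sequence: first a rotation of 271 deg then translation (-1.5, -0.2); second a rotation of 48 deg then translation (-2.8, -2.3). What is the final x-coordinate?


After transform 1:
x1 = cos(271)*-0.5 - sin(271)*-1.4 + -1.5 = -2.9085
y1 = sin(271)*-0.5 + cos(271)*-1.4 + -0.2 = 0.2755
After transform 2:
x2 = cos(48)*-2.9085 - sin(48)*0.2755 + -2.8
= -4.9509


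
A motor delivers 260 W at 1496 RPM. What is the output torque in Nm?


omega = 1496 * 2*pi/60 = 156.6608 rad/s
tau = P / omega = 260 / 156.6608
= 1.6596 Nm


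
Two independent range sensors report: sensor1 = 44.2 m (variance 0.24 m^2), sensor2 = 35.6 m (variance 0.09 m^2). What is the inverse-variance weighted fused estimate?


w1 = (1/var1) / (1/var1 + 1/var2)
   = 4.1667 / (4.1667 + 11.1111) = 0.2727
w2 = 1 - w1 = 0.7273
fused = w1*s1 + w2*s2 = 12.0545 + 25.8909
= 37.9455 m


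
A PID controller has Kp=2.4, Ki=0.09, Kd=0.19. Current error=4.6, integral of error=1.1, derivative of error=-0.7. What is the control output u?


u = Kp*e + Ki*int(e) + Kd*de/dt
= 2.4*4.6 + 0.09*1.1 + 0.19*(-0.7)
= 11.04 + 0.099 + -0.133
= 11.006


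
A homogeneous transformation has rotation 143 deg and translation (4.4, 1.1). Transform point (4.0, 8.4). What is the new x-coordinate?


x' = cos(theta)*px - sin(theta)*py + tx
= -0.7986*4.0 - 0.6018*8.4 + 4.4
= -3.8498


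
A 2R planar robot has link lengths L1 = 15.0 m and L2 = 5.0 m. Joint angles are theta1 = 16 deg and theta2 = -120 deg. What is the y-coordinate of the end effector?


Convert angles to radians: theta1 = 0.2793, theta2 = -2.0944
y = L1*sin(theta1) + L2*sin(theta1+theta2)
y = 4.1346 + -4.8515
y = -0.7169


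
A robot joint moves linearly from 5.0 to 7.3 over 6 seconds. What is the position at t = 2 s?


s = t/T = 2/6 = 0.3333
p(t) = p0 + (pf-p0)*s
= 5.0 + (7.3 - 5.0) * 0.3333
= 5.7667


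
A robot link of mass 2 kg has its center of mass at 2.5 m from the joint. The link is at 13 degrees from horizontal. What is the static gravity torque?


tau = m*g*L*cos(angle)
= 2 * 9.81 * 2.5 * cos(13 deg)
= 2 * 9.81 * 2.5 * 0.9744
= 47.7929 Nm


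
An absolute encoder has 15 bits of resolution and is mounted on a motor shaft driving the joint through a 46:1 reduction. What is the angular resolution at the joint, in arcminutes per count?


counts = 2^15 = 32768
effective counts at joint = 32768 * 46 = 1507328
resolution = 360*60 / 1507328
= 0.0143 arcmin/count


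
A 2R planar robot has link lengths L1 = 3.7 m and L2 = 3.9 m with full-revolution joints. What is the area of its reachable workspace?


r_max = L1 + L2 = 7.6 m
r_min = |L1 - L2| = 0.2 m
Area = pi*(r_max^2 - r_min^2)
= pi*(57.76 - 0.04)
= pi * 57.72
= 181.3327 m^2


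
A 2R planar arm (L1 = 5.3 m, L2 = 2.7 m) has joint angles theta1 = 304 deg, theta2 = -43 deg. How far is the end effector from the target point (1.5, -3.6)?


End effector via forward kinematics:
x = L1*cos(t1) + L2*cos(t1+t2) = 2.5413
y = L1*sin(t1) + L2*sin(t1+t2) = -7.0607
Distance to target:
d = sqrt((1.5 - 2.5413)^2 + (-3.6 - -7.0607)^2)
= sqrt(1.0844 + 11.9762)
= 3.6139 m


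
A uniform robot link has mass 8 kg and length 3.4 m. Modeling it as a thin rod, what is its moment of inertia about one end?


I = (1/3) * m * L^2
= (1/3) * 8 * 3.4^2
= 0.333333 * 8 * 11.56
= 30.8267 kg*m^2


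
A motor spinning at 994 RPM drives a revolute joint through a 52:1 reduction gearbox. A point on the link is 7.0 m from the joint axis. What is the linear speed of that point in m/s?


omega_motor = 994 * 2*pi/60 = 104.0914 rad/s
omega_joint = omega_motor / 52 = 2.0018 rad/s
v = omega_joint * r = 2.0018 * 7.0
= 14.0123 m/s


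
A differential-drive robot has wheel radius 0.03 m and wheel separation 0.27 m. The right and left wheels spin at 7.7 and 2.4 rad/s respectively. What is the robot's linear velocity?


vR = r*wR = 0.03*7.7 = 0.231 m/s
vL = r*wL = 0.03*2.4 = 0.072 m/s
v = (vR+vL)/2 = 0.1515 m/s
omega = (vR-vL)/L = 0.5889 rad/s
linear velocity = 0.1515 m/s


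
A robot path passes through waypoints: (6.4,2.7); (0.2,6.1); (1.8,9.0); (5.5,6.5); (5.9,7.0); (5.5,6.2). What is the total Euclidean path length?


Segment lengths:
  seg1 = sqrt((-6.2)^2 + (3.4)^2) = 7.0711
  seg2 = sqrt((1.6)^2 + (2.9)^2) = 3.3121
  seg3 = sqrt((3.7)^2 + (-2.5)^2) = 4.4654
  seg4 = sqrt((0.4)^2 + (0.5)^2) = 0.6403
  seg5 = sqrt((-0.4)^2 + (-0.8)^2) = 0.8944
Total = 16.3833


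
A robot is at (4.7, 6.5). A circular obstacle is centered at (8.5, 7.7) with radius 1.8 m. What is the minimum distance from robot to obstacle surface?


center_dist = sqrt((4.7-8.5)^2 + (6.5-7.7)^2)
= sqrt(14.44 + 1.44)
= 3.985
min_dist = center_dist - radius = 3.985 - 1.8 = 2.185 m


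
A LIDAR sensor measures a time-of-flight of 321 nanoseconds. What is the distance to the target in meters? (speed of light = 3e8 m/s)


tof = 321 ns = 3.21e-07 s
dist = c * tof / 2
= 3e8 * 3.21e-07 / 2
= 48.15 m


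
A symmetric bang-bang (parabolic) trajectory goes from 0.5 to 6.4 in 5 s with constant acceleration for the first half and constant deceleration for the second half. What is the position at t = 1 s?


Symmetric rest-to-rest: each phase covers (pf-p0)/2 in time T/2. 0.5*a*(T/2)^2 = (pf-p0)/2 => a = 4*(pf-p0)/T^2
a = 4*(6.4-0.5)/5^2 = 0.944
t = 1 is in the acceleration phase (t <= T/2).
p = p0 + 0.5*a*t^2 = 0.5 + 0.5*0.944*1^2
= 0.972


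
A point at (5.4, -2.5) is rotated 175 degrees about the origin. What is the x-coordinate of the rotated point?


x' = x*cos(theta) - y*sin(theta)
cos(175 deg) = -0.9962, sin(175 deg) = 0.0872
x' = 5.4 * -0.9962 - -2.5 * 0.0872
= -5.3795 - -0.2179
= -5.1616


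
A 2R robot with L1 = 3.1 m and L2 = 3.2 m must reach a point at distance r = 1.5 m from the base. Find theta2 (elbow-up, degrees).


cos(theta2) = (r^2 - L1^2 - L2^2) / (2*L1*L2)
cos(theta2) = (2.25 - 9.61 - 10.24) / 19.84
cos(theta2) = -0.887097
theta2 = 152.5107 degrees


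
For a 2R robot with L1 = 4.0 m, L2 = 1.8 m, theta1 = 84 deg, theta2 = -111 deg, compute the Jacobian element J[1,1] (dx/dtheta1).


J[1,1] = -L1*sin(t1) - L2*sin(t1+t2)
= -4.0*sin(84) - 1.8*sin(-27)
= -3.1609


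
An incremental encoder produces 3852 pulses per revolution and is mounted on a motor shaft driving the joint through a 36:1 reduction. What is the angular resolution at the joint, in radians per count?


counts per rev = 3852
effective counts at joint = 3852 * 36 = 138672
resolution = 2*pi / 138672
= 4.5310e-05 rad/count


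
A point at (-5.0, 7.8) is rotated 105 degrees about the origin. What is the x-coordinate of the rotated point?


x' = x*cos(theta) - y*sin(theta)
cos(105 deg) = -0.2588, sin(105 deg) = 0.9659
x' = -5.0 * -0.2588 - 7.8 * 0.9659
= 1.2941 - 7.5342
= -6.2401


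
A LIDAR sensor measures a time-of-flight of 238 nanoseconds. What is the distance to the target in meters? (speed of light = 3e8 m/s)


tof = 238 ns = 2.38e-07 s
dist = c * tof / 2
= 3e8 * 2.38e-07 / 2
= 35.7 m


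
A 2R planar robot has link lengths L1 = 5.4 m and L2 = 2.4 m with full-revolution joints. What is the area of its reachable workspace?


r_max = L1 + L2 = 7.8 m
r_min = |L1 - L2| = 3.0 m
Area = pi*(r_max^2 - r_min^2)
= pi*(60.84 - 9.0)
= pi * 51.84
= 162.8602 m^2


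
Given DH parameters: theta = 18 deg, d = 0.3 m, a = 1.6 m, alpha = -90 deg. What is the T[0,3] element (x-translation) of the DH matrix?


T[0,3] = a * cos(theta)
= 1.6 * cos(18 deg)
= 1.6 * 0.9511
= 1.5217


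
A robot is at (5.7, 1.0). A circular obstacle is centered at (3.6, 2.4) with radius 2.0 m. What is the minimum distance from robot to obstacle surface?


center_dist = sqrt((5.7-3.6)^2 + (1.0-2.4)^2)
= sqrt(4.41 + 1.96)
= 2.5239
min_dist = center_dist - radius = 2.5239 - 2.0 = 0.5239 m


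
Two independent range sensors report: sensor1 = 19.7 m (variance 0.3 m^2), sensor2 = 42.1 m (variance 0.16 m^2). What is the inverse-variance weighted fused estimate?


w1 = (1/var1) / (1/var1 + 1/var2)
   = 3.3333 / (3.3333 + 6.25) = 0.3478
w2 = 1 - w1 = 0.6522
fused = w1*s1 + w2*s2 = 6.8522 + 27.4565
= 34.3087 m


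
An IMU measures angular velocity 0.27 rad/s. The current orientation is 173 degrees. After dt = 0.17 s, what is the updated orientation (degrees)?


delta_theta = w * dt = 0.27 * 0.17 = 0.0459 rad
= 2.6299 deg
theta_new = 173 + 2.6299 = 175.6299 deg


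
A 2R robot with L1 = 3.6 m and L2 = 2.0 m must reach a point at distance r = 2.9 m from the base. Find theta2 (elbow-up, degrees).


cos(theta2) = (r^2 - L1^2 - L2^2) / (2*L1*L2)
cos(theta2) = (8.41 - 12.96 - 4.0) / 14.4
cos(theta2) = -0.59375
theta2 = 126.4236 degrees


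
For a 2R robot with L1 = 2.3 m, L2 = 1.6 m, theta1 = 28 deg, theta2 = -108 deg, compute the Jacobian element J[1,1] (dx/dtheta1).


J[1,1] = -L1*sin(t1) - L2*sin(t1+t2)
= -2.3*sin(28) - 1.6*sin(-80)
= 0.4959


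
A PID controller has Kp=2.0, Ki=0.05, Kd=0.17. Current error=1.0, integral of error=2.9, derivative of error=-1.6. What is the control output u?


u = Kp*e + Ki*int(e) + Kd*de/dt
= 2.0*1.0 + 0.05*2.9 + 0.17*(-1.6)
= 2.0 + 0.145 + -0.272
= 1.873


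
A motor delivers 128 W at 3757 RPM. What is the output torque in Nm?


omega = 3757 * 2*pi/60 = 393.4321 rad/s
tau = P / omega = 128 / 393.4321
= 0.3253 Nm


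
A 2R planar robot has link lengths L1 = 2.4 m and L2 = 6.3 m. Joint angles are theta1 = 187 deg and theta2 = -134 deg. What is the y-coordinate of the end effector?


Convert angles to radians: theta1 = 3.2638, theta2 = -2.3387
y = L1*sin(theta1) + L2*sin(theta1+theta2)
y = -0.2925 + 5.0314
y = 4.7389


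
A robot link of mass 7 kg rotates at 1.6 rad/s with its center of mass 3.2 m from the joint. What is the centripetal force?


F = m * omega^2 * r
= 7 * 1.6^2 * 3.2
= 7 * 2.56 * 3.2
= 57.344 N


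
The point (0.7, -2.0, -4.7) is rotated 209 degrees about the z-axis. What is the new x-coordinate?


Rotation about z-axis: x' = x*cos(theta) - y*sin(theta)
= 0.7 * -0.8746 - -2.0 * -0.4848
= -1.5819


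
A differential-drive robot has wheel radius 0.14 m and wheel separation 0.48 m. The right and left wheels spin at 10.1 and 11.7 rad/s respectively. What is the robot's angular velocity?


vR = r*wR = 0.14*10.1 = 1.414 m/s
vL = r*wL = 0.14*11.7 = 1.638 m/s
v = (vR+vL)/2 = 1.526 m/s
omega = (vR-vL)/L = -0.4667 rad/s
angular velocity = -0.4667 rad/s


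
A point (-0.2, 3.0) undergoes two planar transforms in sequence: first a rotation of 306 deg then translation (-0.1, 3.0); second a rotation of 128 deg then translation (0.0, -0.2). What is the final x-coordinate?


After transform 1:
x1 = cos(306)*-0.2 - sin(306)*3.0 + -0.1 = 2.2095
y1 = sin(306)*-0.2 + cos(306)*3.0 + 3.0 = 4.9252
After transform 2:
x2 = cos(128)*2.2095 - sin(128)*4.9252 + 0.0
= -5.2414


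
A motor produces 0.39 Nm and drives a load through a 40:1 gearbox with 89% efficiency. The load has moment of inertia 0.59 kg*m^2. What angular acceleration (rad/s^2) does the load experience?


tau_out = tau_motor * N * eta
= 0.39 * 40 * 0.89 = 13.884 Nm
alpha = tau_out / I = 13.884 / 0.59
= 23.5322 rad/s^2


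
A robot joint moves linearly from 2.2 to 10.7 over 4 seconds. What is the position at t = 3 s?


s = t/T = 3/4 = 0.75
p(t) = p0 + (pf-p0)*s
= 2.2 + (10.7 - 2.2) * 0.75
= 8.575


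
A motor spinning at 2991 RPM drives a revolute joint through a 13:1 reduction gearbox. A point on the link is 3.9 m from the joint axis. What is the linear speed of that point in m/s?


omega_motor = 2991 * 2*pi/60 = 313.2168 rad/s
omega_joint = omega_motor / 13 = 24.0936 rad/s
v = omega_joint * r = 24.0936 * 3.9
= 93.965 m/s


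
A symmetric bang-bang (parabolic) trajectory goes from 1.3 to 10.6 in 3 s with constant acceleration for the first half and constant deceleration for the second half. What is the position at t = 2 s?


Symmetric rest-to-rest: each phase covers (pf-p0)/2 in time T/2. 0.5*a*(T/2)^2 = (pf-p0)/2 => a = 4*(pf-p0)/T^2
a = 4*(10.6-1.3)/3^2 = 4.1333
t = 2 is in the deceleration phase (t > T/2).
p = pf - 0.5*a*(T-t)^2 = 10.6 - 0.5*4.1333*1^2
= 8.5333


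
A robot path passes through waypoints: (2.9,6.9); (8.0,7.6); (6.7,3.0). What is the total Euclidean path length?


Segment lengths:
  seg1 = sqrt((5.1)^2 + (0.7)^2) = 5.1478
  seg2 = sqrt((-1.3)^2 + (-4.6)^2) = 4.7802
Total = 9.928


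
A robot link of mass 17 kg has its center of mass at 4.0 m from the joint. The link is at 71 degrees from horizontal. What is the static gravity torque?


tau = m*g*L*cos(angle)
= 17 * 9.81 * 4.0 * cos(71 deg)
= 17 * 9.81 * 4.0 * 0.3256
= 217.18 Nm


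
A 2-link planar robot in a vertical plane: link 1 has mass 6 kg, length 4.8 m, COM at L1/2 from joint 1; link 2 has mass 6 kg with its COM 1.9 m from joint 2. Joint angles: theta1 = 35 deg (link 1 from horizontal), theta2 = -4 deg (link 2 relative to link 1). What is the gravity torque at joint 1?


Horizontal distance from joint 1 to link-1 COM:
  x_c1 = (L1/2)*cos(t1) = 2.4 * 0.8192 = 1.966 m
Horizontal distance from joint 1 to link-2 COM:
  x_c2 = L1*cos(t1) + Lc2*cos(t1+t2)
       = 4.8*0.8192 + 1.9*0.8572 = 5.5605 m
tau1 = m1*g*x_c1 + m2*g*x_c2
     = 6*9.81*1.966 + 6*9.81*5.5605
     = 115.7167 + 327.2938
     = 443.0105 Nm


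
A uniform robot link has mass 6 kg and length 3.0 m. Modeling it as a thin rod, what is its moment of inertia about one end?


I = (1/3) * m * L^2
= (1/3) * 6 * 3.0^2
= 0.333333 * 6 * 9.0
= 18.0 kg*m^2


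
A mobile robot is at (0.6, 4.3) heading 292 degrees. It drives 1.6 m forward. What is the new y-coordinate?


y_new = y0 + d*sin(theta)
= 4.3 + 1.6*sin(292)
= 4.3 + -1.4835
= 2.8165


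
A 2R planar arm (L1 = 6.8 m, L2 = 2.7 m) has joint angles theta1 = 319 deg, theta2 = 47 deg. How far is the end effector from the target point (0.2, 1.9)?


End effector via forward kinematics:
x = L1*cos(t1) + L2*cos(t1+t2) = 7.8172
y = L1*sin(t1) + L2*sin(t1+t2) = -4.179
Distance to target:
d = sqrt((0.2 - 7.8172)^2 + (1.9 - -4.179)^2)
= sqrt(58.0223 + 36.9539)
= 9.7456 m


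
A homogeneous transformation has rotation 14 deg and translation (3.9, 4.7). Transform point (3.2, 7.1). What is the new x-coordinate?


x' = cos(theta)*px - sin(theta)*py + tx
= 0.9703*3.2 - 0.2419*7.1 + 3.9
= 5.2873


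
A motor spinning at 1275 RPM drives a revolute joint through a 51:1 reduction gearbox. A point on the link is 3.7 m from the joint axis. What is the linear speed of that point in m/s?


omega_motor = 1275 * 2*pi/60 = 133.5177 rad/s
omega_joint = omega_motor / 51 = 2.618 rad/s
v = omega_joint * r = 2.618 * 3.7
= 9.6866 m/s


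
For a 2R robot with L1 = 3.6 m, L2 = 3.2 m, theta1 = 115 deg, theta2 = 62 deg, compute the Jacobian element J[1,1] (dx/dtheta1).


J[1,1] = -L1*sin(t1) - L2*sin(t1+t2)
= -3.6*sin(115) - 3.2*sin(177)
= -3.4302


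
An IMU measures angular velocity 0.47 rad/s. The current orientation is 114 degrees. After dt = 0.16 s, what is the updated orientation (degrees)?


delta_theta = w * dt = 0.47 * 0.16 = 0.0752 rad
= 4.3086 deg
theta_new = 114 + 4.3086 = 118.3086 deg


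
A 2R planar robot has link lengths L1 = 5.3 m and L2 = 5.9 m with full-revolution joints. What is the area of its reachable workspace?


r_max = L1 + L2 = 11.2 m
r_min = |L1 - L2| = 0.6 m
Area = pi*(r_max^2 - r_min^2)
= pi*(125.44 - 0.36)
= pi * 125.08
= 392.9504 m^2


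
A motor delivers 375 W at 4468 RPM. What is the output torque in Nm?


omega = 4468 * 2*pi/60 = 467.8879 rad/s
tau = P / omega = 375 / 467.8879
= 0.8015 Nm


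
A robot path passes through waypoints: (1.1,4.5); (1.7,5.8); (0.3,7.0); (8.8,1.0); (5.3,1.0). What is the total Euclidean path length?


Segment lengths:
  seg1 = sqrt((0.6)^2 + (1.3)^2) = 1.4318
  seg2 = sqrt((-1.4)^2 + (1.2)^2) = 1.8439
  seg3 = sqrt((8.5)^2 + (-6.0)^2) = 10.4043
  seg4 = sqrt((-3.5)^2 + (0.0)^2) = 3.5
Total = 17.18


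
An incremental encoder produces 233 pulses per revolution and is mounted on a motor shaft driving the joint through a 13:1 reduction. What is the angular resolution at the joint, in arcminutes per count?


counts per rev = 233
effective counts at joint = 233 * 13 = 3029
resolution = 360*60 / 3029
= 7.1311 arcmin/count


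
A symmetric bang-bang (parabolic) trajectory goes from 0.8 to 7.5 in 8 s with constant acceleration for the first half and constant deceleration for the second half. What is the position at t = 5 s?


Symmetric rest-to-rest: each phase covers (pf-p0)/2 in time T/2. 0.5*a*(T/2)^2 = (pf-p0)/2 => a = 4*(pf-p0)/T^2
a = 4*(7.5-0.8)/8^2 = 0.4188
t = 5 is in the deceleration phase (t > T/2).
p = pf - 0.5*a*(T-t)^2 = 7.5 - 0.5*0.4188*3^2
= 5.6156


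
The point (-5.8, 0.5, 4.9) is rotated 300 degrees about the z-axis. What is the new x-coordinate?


Rotation about z-axis: x' = x*cos(theta) - y*sin(theta)
= -5.8 * 0.5 - 0.5 * -0.866
= -2.467


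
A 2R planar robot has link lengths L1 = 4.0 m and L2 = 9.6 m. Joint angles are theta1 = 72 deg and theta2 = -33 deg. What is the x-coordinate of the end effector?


Convert angles to radians: theta1 = 1.2566, theta2 = -0.576
x = L1*cos(theta1) + L2*cos(theta1+theta2)
x = 1.2361 + 7.4606
x = 8.6967


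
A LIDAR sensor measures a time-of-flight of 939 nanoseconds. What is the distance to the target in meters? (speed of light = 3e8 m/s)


tof = 939 ns = 9.39e-07 s
dist = c * tof / 2
= 3e8 * 9.39e-07 / 2
= 140.85 m


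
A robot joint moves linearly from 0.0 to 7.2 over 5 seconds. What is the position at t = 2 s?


s = t/T = 2/5 = 0.4
p(t) = p0 + (pf-p0)*s
= 0.0 + (7.2 - 0.0) * 0.4
= 2.88


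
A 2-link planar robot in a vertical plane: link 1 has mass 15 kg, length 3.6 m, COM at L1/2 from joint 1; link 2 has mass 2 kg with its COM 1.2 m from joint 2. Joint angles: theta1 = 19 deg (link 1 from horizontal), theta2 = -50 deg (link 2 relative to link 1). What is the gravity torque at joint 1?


Horizontal distance from joint 1 to link-1 COM:
  x_c1 = (L1/2)*cos(t1) = 1.8 * 0.9455 = 1.7019 m
Horizontal distance from joint 1 to link-2 COM:
  x_c2 = L1*cos(t1) + Lc2*cos(t1+t2)
       = 3.6*0.9455 + 1.2*0.8572 = 4.4325 m
tau1 = m1*g*x_c1 + m2*g*x_c2
     = 15*9.81*1.7019 + 2*9.81*4.4325
     = 250.4395 + 86.965
     = 337.4045 Nm


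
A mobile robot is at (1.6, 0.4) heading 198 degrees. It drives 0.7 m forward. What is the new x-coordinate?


x_new = x0 + d*cos(theta)
= 1.6 + 0.7*cos(198)
= 1.6 + -0.6657
= 0.9343


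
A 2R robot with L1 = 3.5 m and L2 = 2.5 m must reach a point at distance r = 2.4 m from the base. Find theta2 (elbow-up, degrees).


cos(theta2) = (r^2 - L1^2 - L2^2) / (2*L1*L2)
cos(theta2) = (5.76 - 12.25 - 6.25) / 17.5
cos(theta2) = -0.728
theta2 = 136.719 degrees


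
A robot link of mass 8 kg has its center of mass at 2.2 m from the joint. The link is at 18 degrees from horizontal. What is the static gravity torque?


tau = m*g*L*cos(angle)
= 8 * 9.81 * 2.2 * cos(18 deg)
= 8 * 9.81 * 2.2 * 0.9511
= 164.2056 Nm
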